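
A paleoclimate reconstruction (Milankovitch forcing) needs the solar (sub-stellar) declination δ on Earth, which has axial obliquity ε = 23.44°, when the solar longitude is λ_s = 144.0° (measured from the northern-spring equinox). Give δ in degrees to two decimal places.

sin δ = sin ε · sin λ_s = sin 23.44° × sin 144.0° = 0.233814.
δ = arcsin(0.233814) = +13.52°.

δ = +13.52°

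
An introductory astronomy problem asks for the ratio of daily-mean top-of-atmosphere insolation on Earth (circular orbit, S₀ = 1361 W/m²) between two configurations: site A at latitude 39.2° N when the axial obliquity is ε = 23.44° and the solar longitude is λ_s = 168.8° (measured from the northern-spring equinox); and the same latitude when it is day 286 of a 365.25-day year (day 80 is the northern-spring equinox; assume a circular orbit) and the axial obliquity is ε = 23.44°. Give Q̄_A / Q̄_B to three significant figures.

Q̄_A / Q̄_B ≈ 1.38

— Configuration A (φ=+39.2°):
Solar declination: sin δ = sin ε · sin λ_s = sin 23.44° × sin 168.8° = 0.07726, so δ = +4.431°.
cos H₀ = −tan(+39.2°) tan(+4.431°) = -0.0632, H₀ = 1.6340 rad.
Bracket: H₀ sin φ sin δ + cos φ cos δ sin H₀ = 1.6340×0.63203×0.07726 + 0.77494×0.99701×0.99800 = 0.079789 + 0.771078 = 0.850867.
Q̄ = (S₀/π) × [bracket] = (1361/π) × 0.850867 = 368.61 W/m².
— Configuration B (φ=+39.2°):
Solar longitude: λ_s = 360° × (286 − 80)/365.25 = 203.039°.
sin δ = sin 23.44° × sin 203.039° = -0.15568, so δ = -8.956°.
cos H₀ = −tan(+39.2°) tan(-8.956°) = 0.1285, H₀ = 1.4419 rad.
Bracket: H₀ sin φ sin δ + cos φ cos δ sin H₀ = 1.4419×0.63203×-0.15568 + 0.77494×0.98781×0.99171 = -0.141875 + 0.759148 = 0.617273.
Q̄ = (S₀/π) × [bracket] = (1361/π) × 0.617273 = 267.41 W/m².
Ratio Q̄_A / Q̄_B = 368.61 / 267.41 = 1.378.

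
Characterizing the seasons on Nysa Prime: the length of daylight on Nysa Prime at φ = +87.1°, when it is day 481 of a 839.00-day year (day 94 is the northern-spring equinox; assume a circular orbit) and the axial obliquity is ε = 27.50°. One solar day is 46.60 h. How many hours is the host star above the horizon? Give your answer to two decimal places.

Solar longitude: λ_s = 360° × (481 − 94)/839.00 = 166.055°.
sin δ = sin 27.50° × sin 166.055° = 0.11128, so δ = +6.389°.
Sunrise equation: cos H₀ = −tan φ · tan δ = -2.2104 ≤ −1, so the host star never sets (polar day) and H₀ = π.
Daylight = 2H₀/(2π) × 46.60 h = (3.1416/π) × 46.60 = 46.60 h.

46.60 h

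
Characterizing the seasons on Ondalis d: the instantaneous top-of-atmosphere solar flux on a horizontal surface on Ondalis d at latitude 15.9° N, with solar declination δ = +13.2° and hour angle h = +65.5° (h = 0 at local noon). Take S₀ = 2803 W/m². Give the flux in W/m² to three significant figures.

cos θ_z = sin φ sin δ + cos φ cos δ cos h = 0.062559 + 0.388290 = 0.450849.
Flux = S₀ · cos θ_z = 2803 × 0.450849 = 1264 W/m².

1.26e+03 W/m²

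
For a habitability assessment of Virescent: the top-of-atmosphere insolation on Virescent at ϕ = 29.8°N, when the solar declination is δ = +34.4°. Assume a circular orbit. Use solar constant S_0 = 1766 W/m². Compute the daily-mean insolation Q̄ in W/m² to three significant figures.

Q̄ ≈ 682 W/m²

cos h₀ = −tan(+29.8°) tan(+34.400°) = -0.3921, h₀ = 1.9738 rad.
Bracket: h₀ sin ϕ sin δ + cos ϕ cos δ sin h₀ = 1.9738×0.49697×0.56497 + 0.86777×0.82511×0.91991 = 0.554190 + 0.658661 = 1.212851.
Q̄ = (S_0/π) × [bracket] = (1766/π) × 1.212851 = 681.8 W/m².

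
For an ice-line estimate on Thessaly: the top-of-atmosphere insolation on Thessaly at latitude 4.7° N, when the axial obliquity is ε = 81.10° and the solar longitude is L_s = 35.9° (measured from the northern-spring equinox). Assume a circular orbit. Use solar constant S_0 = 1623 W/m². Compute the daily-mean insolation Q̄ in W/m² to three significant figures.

Q̄ ≈ 459 W/m²

Solar declination: sin δ = sin ε · sin L_s = sin 81.10° × sin 35.9° = 0.57931, so δ = +35.402°.
cos h₀ = −tan(+4.7°) tan(+35.402°) = -0.0584, h₀ = 1.6293 rad.
Bracket: h₀ sin ϕ sin δ + cos ϕ cos δ sin h₀ = 1.6293×0.08194×0.57931 + 0.99664×0.81511×0.99829 = 0.077341 + 0.810982 = 0.888323.
Q̄ = (S_0/π) × [bracket] = (1623/π) × 0.888323 = 458.9 W/m².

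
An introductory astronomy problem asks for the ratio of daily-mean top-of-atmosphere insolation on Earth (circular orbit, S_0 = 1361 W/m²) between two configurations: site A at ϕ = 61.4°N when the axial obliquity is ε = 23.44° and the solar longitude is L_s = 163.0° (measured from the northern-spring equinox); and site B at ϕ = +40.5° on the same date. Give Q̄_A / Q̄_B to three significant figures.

Q̄_A / Q̄_B ≈ 0.737

— Configuration A (ϕ=+61.4°):
Solar declination: sin δ = sin ε · sin L_s = sin 23.44° × sin 163.0° = 0.11630, so δ = +6.679°.
cos h₀ = −tan(+61.4°) tan(+6.679°) = -0.2148, h₀ = 1.7873 rad.
Bracket: h₀ sin ϕ sin δ + cos ϕ cos δ sin h₀ = 1.7873×0.87798×0.11630 + 0.47869×0.99321×0.97666 = 0.182500 + 0.464343 = 0.646843.
Q̄ = (S_0/π) × [bracket] = (1361/π) × 0.646843 = 280.23 W/m².
— Configuration B (ϕ=+40.5°):
cos h₀ = −tan(+40.5°) tan(+6.679°) = -0.1000, h₀ = 1.6710 rad.
Bracket: h₀ sin ϕ sin δ + cos ϕ cos δ sin h₀ = 1.6710×0.64945×0.11630 + 0.76041×0.99321×0.99499 = 0.126212 + 0.751463 = 0.877675.
Q̄ = (S_0/π) × [bracket] = (1361/π) × 0.877675 = 380.23 W/m².
Ratio Q̄_A / Q̄_B = 280.23 / 380.23 = 0.7370.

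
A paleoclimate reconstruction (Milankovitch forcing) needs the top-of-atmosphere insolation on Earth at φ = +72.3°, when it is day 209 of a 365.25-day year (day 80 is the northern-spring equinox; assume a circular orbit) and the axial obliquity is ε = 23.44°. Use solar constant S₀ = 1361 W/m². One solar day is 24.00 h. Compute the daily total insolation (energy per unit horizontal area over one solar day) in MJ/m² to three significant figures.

Solar longitude: λ_s = 360° × (209 − 80)/365.25 = 127.146°.
sin δ = sin 23.44° × sin 127.146° = 0.31708, so δ = +18.486°.
cos H₀ = −tan(+72.3°) tan(+18.486°) = -1.0476 ≤ −1 ⇒ polar day, H₀ = π.
Bracket: H₀ sin φ sin δ + cos φ cos δ sin H₀ = 3.1416×0.95266×0.31708 + 0.30403×0.94840×0.00000 = 0.948981 + 0.000000 = 0.948981.
Q̄ = (S₀/π) × [bracket] = (1361/π) × 0.948981 = 411.12 W/m².
Daily total = Q̄ × 24.00 h × 3600 s/h = 411.12 × 24.00 × 3600 / 10⁶ = 35.52 MJ/m².

35.5 MJ/m²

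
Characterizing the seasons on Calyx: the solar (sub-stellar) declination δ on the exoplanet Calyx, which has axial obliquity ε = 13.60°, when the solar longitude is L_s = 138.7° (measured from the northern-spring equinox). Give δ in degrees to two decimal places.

δ = +8.93°

sin δ = sin ε · sin L_s = sin 13.60° × sin 138.7° = 0.155194.
δ = arcsin(0.155194) = +8.93°.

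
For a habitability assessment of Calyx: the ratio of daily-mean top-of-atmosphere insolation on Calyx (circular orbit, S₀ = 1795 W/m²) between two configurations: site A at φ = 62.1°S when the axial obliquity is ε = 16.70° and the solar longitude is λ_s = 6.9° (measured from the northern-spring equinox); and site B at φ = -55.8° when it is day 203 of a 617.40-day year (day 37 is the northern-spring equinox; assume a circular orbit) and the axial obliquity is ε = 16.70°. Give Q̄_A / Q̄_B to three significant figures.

Q̄_A / Q̄_B ≈ 1.91

— Configuration A (φ=-62.1°):
Solar declination: sin δ = sin ε · sin λ_s = sin 16.70° × sin 6.9° = 0.03452, so δ = +1.978°.
cos H₀ = −tan(-62.1°) tan(+1.978°) = 0.0652, H₀ = 1.5055 rad.
Bracket: H₀ sin φ sin δ + cos φ cos δ sin H₀ = 1.5055×-0.88377×0.03452 + 0.46793×0.99940×0.99787 = -0.045929 + 0.466653 = 0.420724.
Q̄ = (S₀/π) × [bracket] = (1795/π) × 0.420724 = 240.39 W/m².
— Configuration B (φ=-55.8°):
Solar longitude: λ_s = 360° × (203 − 37)/617.40 = 96.793°.
sin δ = sin 16.70° × sin 96.793° = 0.28534, so δ = +16.579°.
cos H₀ = −tan(-55.8°) tan(+16.579°) = 0.4381, H₀ = 1.1173 rad.
Bracket: H₀ sin φ sin δ + cos φ cos δ sin H₀ = 1.1173×-0.82708×0.28534 + 0.56208×0.95843×0.89893 = -0.263682 + 0.484266 = 0.220584.
Q̄ = (S₀/π) × [bracket] = (1795/π) × 0.220584 = 126.03 W/m².
Ratio Q̄_A / Q̄_B = 240.39 / 126.03 = 1.907.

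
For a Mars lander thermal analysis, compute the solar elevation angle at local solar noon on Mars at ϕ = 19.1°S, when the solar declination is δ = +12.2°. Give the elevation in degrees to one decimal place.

At local noon the hour angle is zero, so the zenith angle equals |ϕ − δ| = |-19.1° − (+12.200°)| = 31.300°.
Elevation = 90° − 31.300° = 58.7°.

58.7°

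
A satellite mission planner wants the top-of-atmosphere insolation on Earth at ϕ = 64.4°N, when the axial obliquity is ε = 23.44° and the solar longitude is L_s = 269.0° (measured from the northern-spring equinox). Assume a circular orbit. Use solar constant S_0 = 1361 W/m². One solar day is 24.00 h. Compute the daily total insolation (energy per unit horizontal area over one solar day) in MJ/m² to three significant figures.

Solar declination: sin δ = sin ε · sin L_s = sin 23.44° × sin 269.0° = -0.39773, so δ = -23.436°.
cos h₀ = −tan(+64.4°) tan(-23.436°) = 0.9048, h₀ = 0.4400 rad.
Bracket: h₀ sin ϕ sin δ + cos ϕ cos δ sin h₀ = 0.4400×0.90183×-0.39773 + 0.43209×0.91750×0.42592 = -0.157821 + 0.168853 = 0.011032.
Q̄ = (S_0/π) × [bracket] = (1361/π) × 0.011032 = 4.7793 W/m².
Daily total = Q̄ × 24.00 h × 3600 s/h = 4.7793 × 24.00 × 3600 / 10⁶ = 0.4129 MJ/m².

0.413 MJ/m²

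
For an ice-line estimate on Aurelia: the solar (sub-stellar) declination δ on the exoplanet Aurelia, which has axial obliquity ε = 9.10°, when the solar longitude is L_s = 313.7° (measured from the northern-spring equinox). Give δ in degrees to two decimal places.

δ = -6.57°

sin δ = sin ε · sin L_s = sin 9.10° × sin 313.7° = -0.114343.
δ = arcsin(-0.114343) = -6.57°.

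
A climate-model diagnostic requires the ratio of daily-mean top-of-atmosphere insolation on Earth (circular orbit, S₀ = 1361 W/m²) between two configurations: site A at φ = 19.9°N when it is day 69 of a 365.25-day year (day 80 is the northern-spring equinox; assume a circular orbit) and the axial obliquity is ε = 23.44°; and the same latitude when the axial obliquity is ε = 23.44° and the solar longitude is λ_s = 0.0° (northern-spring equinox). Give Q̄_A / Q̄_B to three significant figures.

— Configuration A (φ=+19.9°):
Solar longitude: λ_s = 360° × (69 − 80)/365.25 = -10.842°, i.e. -10.842° + 360° = 349.158°.
sin δ = sin 23.44° × sin 349.158° = -0.07482, so δ = -4.291°.
cos H₀ = −tan(+19.9°) tan(-4.291°) = 0.0272, H₀ = 1.5436 rad.
Bracket: H₀ sin φ sin δ + cos φ cos δ sin H₀ = 1.5436×0.34038×-0.07482 + 0.94029×0.99720×0.99963 = -0.039311 + 0.937310 = 0.897999.
Q̄ = (S₀/π) × [bracket] = (1361/π) × 0.897999 = 389.03 W/m².
— Configuration B (φ=+19.9°):
Solar declination: sin δ = sin ε · sin λ_s = sin 23.44° × sin 0.0° = 0.00000, so δ = +0.000°.
cos H₀ = −tan(+19.9°) tan(+0.000°) = -0.0000, H₀ = 1.5708 rad.
Bracket: H₀ sin φ sin δ + cos φ cos δ sin H₀ = 1.5708×0.34038×0.00000 + 0.94029×1.00000×1.00000 = 0.000000 + 0.940290 = 0.940290.
Q̄ = (S₀/π) × [bracket] = (1361/π) × 0.940290 = 407.35 W/m².
Ratio Q̄_A / Q̄_B = 389.03 / 407.35 = 0.9550.

Q̄_A / Q̄_B ≈ 0.955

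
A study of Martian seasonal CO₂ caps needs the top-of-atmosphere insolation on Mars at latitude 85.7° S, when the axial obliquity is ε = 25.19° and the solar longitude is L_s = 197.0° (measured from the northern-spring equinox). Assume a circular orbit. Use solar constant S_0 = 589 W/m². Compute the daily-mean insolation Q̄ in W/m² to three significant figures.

Q̄ ≈ 73.1 W/m²

Solar declination: sin δ = sin ε · sin L_s = sin 25.19° × sin 197.0° = -0.12444, so δ = -7.148°.
cos h₀ = −tan(-85.7°) tan(-7.148°) = -1.6680 ≤ −1 ⇒ polar day, h₀ = π.
Bracket: h₀ sin ϕ sin δ + cos ϕ cos δ sin h₀ = 3.1416×-0.99719×-0.12444 + 0.07498×0.99223×0.00000 = 0.389842 + 0.000000 = 0.389842.
Q̄ = (S_0/π) × [bracket] = (589/π) × 0.389842 = 73.09 W/m².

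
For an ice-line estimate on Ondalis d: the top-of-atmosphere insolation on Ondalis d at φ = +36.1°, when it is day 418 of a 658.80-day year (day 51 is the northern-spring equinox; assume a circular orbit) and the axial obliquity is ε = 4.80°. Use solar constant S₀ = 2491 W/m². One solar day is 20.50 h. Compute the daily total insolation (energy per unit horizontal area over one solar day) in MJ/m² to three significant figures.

Solar longitude: λ_s = 360° × (418 − 51)/658.80 = 200.546°.
sin δ = sin 4.80° × sin 200.546° = -0.02937, so δ = -1.683°.
cos H₀ = −tan(+36.1°) tan(-1.683°) = 0.0214, H₀ = 1.5494 rad.
Bracket: H₀ sin φ sin δ + cos φ cos δ sin H₀ = 1.5494×0.58920×-0.02937 + 0.80799×0.99957×0.99977 = -0.026812 + 0.807457 = 0.780645.
Q̄ = (S₀/π) × [bracket] = (2491/π) × 0.780645 = 618.98 W/m².
Daily total = Q̄ × 20.50 h × 3600 s/h = 618.98 × 20.50 × 3600 / 10⁶ = 45.68 MJ/m².

45.7 MJ/m²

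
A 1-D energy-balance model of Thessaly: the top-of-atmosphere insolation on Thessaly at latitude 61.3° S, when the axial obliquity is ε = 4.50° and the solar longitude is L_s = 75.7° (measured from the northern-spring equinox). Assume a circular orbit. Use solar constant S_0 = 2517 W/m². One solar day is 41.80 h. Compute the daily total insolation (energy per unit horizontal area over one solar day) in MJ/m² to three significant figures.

45.7 MJ/m²

Solar declination: sin δ = sin ε · sin L_s = sin 4.50° × sin 75.7° = 0.07603, so δ = +4.360°.
cos h₀ = −tan(-61.3°) tan(+4.360°) = 0.1393, h₀ = 1.4311 rad.
Bracket: h₀ sin ϕ sin δ + cos ϕ cos δ sin h₀ = 1.4311×-0.87715×0.07603 + 0.48022×0.99711×0.99025 = -0.095440 + 0.474164 = 0.378724.
Q̄ = (S_0/π) × [bracket] = (2517/π) × 0.378724 = 303.43 W/m².
Daily total = Q̄ × 41.80 h × 3600 s/h = 303.43 × 41.80 × 3600 / 10⁶ = 45.66 MJ/m².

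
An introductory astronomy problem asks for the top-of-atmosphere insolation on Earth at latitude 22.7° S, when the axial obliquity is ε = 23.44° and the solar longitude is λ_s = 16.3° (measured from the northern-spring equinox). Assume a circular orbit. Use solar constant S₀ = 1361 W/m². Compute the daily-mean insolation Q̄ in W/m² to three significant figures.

Solar declination: sin δ = sin ε · sin λ_s = sin 23.44° × sin 16.3° = 0.11165, so δ = +6.410°.
cos H₀ = −tan(-22.7°) tan(+6.410°) = 0.0470, H₀ = 1.5238 rad.
Bracket: H₀ sin φ sin δ + cos φ cos δ sin H₀ = 1.5238×-0.38591×0.11165 + 0.92254×0.99375×0.99890 = -0.065656 + 0.915766 = 0.850110.
Q̄ = (S₀/π) × [bracket] = (1361/π) × 0.850110 = 368.3 W/m².

Q̄ ≈ 368 W/m²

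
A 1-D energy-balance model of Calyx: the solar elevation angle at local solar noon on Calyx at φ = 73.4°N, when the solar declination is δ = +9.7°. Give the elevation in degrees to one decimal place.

26.3°

At local noon the hour angle is zero, so the zenith angle equals |φ − δ| = |+73.4° − (+9.700°)| = 63.700°.
Elevation = 90° − 63.700° = 26.3°.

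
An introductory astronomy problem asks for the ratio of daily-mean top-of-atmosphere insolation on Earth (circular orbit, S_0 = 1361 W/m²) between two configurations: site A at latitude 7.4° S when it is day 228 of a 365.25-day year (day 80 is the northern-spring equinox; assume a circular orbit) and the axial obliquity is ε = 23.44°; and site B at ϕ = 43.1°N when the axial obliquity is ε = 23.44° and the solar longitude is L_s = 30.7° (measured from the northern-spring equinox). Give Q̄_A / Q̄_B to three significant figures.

— Configuration A (ϕ=-7.4°):
Solar longitude: L_s = 360° × (228 − 80)/365.25 = 145.873°.
sin δ = sin 23.44° × sin 145.873° = 0.22317, so δ = +12.895°.
cos h₀ = −tan(-7.4°) tan(+12.895°) = 0.0297, h₀ = 1.5411 rad.
Bracket: h₀ sin ϕ sin δ + cos ϕ cos δ sin h₀ = 1.5411×-0.12880×0.22317 + 0.99167×0.97478×0.99956 = -0.044298 + 0.966235 = 0.921937.
Q̄ = (S_0/π) × [bracket] = (1361/π) × 0.921937 = 399.40 W/m².
— Configuration B (ϕ=+43.1°):
Solar declination: sin δ = sin ε · sin L_s = sin 23.44° × sin 30.7° = 0.20309, so δ = +11.718°.
cos h₀ = −tan(+43.1°) tan(+11.718°) = -0.1941, h₀ = 1.7661 rad.
Bracket: h₀ sin ϕ sin δ + cos ϕ cos δ sin h₀ = 1.7661×0.68327×0.20309 + 0.73016×0.97916×0.98098 = 0.245073 + 0.701345 = 0.946418.
Q̄ = (S_0/π) × [bracket] = (1361/π) × 0.946418 = 410.01 W/m².
Ratio Q̄_A / Q̄_B = 399.40 / 410.01 = 0.9741.

Q̄_A / Q̄_B ≈ 0.974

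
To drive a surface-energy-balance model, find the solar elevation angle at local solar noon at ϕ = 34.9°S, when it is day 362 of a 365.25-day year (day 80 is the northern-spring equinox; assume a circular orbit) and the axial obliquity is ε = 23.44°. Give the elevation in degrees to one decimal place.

78.3°

Solar longitude: L_s = 360° × (362 − 80)/365.25 = 277.947°.
sin δ = sin 23.44° × sin 277.947° = -0.39397, so δ = -23.202°.
At local noon the hour angle is zero, so the zenith angle equals |ϕ − δ| = |-34.9° − (-23.202°)| = 11.698°.
Elevation = 90° − 11.698° = 78.3°.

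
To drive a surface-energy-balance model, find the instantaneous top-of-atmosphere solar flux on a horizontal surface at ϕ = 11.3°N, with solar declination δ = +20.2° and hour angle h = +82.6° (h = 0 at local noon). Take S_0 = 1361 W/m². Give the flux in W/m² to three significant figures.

cos θ_z = sin ϕ sin δ + cos ϕ cos δ cos h = 0.067660 + 0.118531 = 0.186191.
Flux = S_0 · cos θ_z = 1361 × 0.186191 = 253.4 W/m².

253 W/m²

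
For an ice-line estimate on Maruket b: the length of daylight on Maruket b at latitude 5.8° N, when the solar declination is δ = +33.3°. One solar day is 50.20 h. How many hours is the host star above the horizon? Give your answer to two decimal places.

cos h₀ = −tan ϕ · tan δ = −tan(+5.8°) × tan(+33.300°) = -0.0667, so h₀ = 1.6376 rad = 93.83°.
Daylight = 2h₀/(2π) × 50.20 h = (1.6376/π) × 50.20 = 26.17 h.

26.17 h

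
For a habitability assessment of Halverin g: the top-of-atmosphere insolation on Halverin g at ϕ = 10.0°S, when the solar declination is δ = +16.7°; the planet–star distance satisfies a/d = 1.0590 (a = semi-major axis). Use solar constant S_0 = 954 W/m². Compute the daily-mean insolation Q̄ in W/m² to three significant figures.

Q̄ ≈ 295 W/m²

cos h₀ = −tan(-10.0°) tan(+16.700°) = 0.0529, h₀ = 1.5179 rad.
Bracket: h₀ sin ϕ sin δ + cos ϕ cos δ sin h₀ = 1.5179×-0.17365×0.28736 + 0.98481×0.95782×0.99860 = -0.075743 + 0.941950 = 0.866207.
Inverse-square distance factor (a/d)² = 1.0590² = 1.121481.
Q̄ = (S_0/π) × 1.121481 × [bracket] = (954/π) × 1.121481 × 0.866207 = 295.0 W/m².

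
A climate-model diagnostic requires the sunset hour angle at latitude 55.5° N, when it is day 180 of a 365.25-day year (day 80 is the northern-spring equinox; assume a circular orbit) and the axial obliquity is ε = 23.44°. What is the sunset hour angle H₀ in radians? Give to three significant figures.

H₀ = 2.24 rad

Solar longitude: λ_s = 360° × (180 − 80)/365.25 = 98.563°.
sin δ = sin 23.44° × sin 98.563° = 0.39335, so δ = +23.163°.
cos H₀ = −tan φ · tan δ = −tan(+55.5°) × tan(+23.163°) = -0.6225, so H₀ = 2.2428 rad = 128.50°.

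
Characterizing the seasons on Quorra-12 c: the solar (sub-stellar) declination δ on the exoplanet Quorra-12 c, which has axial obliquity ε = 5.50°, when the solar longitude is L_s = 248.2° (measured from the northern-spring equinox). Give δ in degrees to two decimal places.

δ = -5.11°

sin δ = sin ε · sin L_s = sin 5.50° × sin 248.2° = -0.088991.
δ = arcsin(-0.088991) = -5.11°.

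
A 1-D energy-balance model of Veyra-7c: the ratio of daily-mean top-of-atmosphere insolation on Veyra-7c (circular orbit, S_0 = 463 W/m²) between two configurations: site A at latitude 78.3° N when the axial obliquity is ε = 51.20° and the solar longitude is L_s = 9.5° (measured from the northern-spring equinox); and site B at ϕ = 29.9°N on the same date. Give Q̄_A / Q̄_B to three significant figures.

Q̄_A / Q̄_B ≈ 0.457

— Configuration A (ϕ=+78.3°):
Solar declination: sin δ = sin ε · sin L_s = sin 51.20° × sin 9.5° = 0.12863, so δ = +7.390°.
cos h₀ = −tan(+78.3°) tan(+7.390°) = -0.6263, h₀ = 2.2476 rad.
Bracket: h₀ sin ϕ sin δ + cos ϕ cos δ sin h₀ = 2.2476×0.97922×0.12863 + 0.20279×0.99169×0.77956 = 0.283101 + 0.156773 = 0.439874.
Q̄ = (S_0/π) × [bracket] = (463/π) × 0.439874 = 64.828 W/m².
— Configuration B (ϕ=+29.9°):
cos h₀ = −tan(+29.9°) tan(+7.390°) = -0.0746, h₀ = 1.6454 rad.
Bracket: h₀ sin ϕ sin δ + cos ϕ cos δ sin h₀ = 1.6454×0.49849×0.12863 + 0.86690×0.99169×0.99721 = 0.105504 + 0.857298 = 0.962802.
Q̄ = (S_0/π) × [bracket] = (463/π) × 0.962802 = 141.90 W/m².
Ratio Q̄_A / Q̄_B = 64.828 / 141.90 = 0.4569.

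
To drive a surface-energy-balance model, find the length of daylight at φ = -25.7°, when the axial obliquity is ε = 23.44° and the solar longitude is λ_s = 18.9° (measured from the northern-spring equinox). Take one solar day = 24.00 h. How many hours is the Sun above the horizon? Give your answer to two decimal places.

Solar declination: sin δ = sin ε · sin λ_s = sin 23.44° × sin 18.9° = 0.12885, so δ = +7.403°.
cos H₀ = −tan φ · tan δ = −tan(-25.7°) × tan(+7.403°) = 0.0625, so H₀ = 1.5082 rad = 86.41°.
Daylight = 2H₀/(2π) × 24.00 h = (1.5082/π) × 24.00 = 11.52 h.

11.52 h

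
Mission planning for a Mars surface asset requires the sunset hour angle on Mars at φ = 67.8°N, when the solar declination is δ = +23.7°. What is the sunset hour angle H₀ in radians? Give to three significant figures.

H₀ = 3.14 rad

Sunrise equation: cos H₀ = −tan φ · tan δ = -1.0757 ≤ −1, so the Sun never sets (polar day) and H₀ = π.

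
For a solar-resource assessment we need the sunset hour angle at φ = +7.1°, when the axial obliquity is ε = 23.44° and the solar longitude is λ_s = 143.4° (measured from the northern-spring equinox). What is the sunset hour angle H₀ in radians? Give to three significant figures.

H₀ = 1.60 rad

Solar declination: sin δ = sin ε · sin λ_s = sin 23.44° × sin 143.4° = 0.23717, so δ = +13.720°.
cos H₀ = −tan φ · tan δ = −tan(+7.1°) × tan(+13.720°) = -0.0304, so H₀ = 1.6012 rad = 91.74°.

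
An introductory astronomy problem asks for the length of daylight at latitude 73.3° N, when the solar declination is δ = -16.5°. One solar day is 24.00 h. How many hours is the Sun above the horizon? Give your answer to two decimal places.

cos h₀ = −tan ϕ · tan δ = −tan(+73.3°) × tan(-16.500°) = 0.9873, so h₀ = 0.1593 rad = 9.13°.
Daylight = 2h₀/(2π) × 24.00 h = (0.1593/π) × 24.00 = 1.22 h.

1.22 h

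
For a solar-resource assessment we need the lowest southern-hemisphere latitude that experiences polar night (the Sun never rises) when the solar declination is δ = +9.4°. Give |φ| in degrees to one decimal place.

Polar night requires cos H₀ = −tan φ tan δ ≥ 1, i.e. tan φ tan δ ≤ −1.
The boundary is |tan φ| · |tan δ| = 1, so |φ| = 90° − |δ| = 90° − 9.4° = 80.6° in the southern hemisphere.

|φ| = 80.6°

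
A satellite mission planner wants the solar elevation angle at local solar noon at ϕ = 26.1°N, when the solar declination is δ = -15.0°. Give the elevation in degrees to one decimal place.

48.9°

At local noon the hour angle is zero, so the zenith angle equals |ϕ − δ| = |+26.1° − (-15.000°)| = 41.100°.
Elevation = 90° − 41.100° = 48.9°.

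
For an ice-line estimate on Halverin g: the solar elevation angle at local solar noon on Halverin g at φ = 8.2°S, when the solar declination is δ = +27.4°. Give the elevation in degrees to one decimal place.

At local noon the hour angle is zero, so the zenith angle equals |φ − δ| = |-8.2° − (+27.400°)| = 35.600°.
Elevation = 90° − 35.600° = 54.4°.

54.4°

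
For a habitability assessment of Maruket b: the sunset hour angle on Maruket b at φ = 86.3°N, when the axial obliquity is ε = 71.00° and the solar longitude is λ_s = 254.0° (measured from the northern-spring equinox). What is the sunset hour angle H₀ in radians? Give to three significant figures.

H₀ = 0.00 rad

Solar declination: sin δ = sin ε · sin λ_s = sin 71.00° × sin 254.0° = -0.90889, so δ = -65.353°.
cos H₀ = −tan φ · tan δ = 33.7021 ≥ 1, so the host star never rises (polar night) and H₀ = 0.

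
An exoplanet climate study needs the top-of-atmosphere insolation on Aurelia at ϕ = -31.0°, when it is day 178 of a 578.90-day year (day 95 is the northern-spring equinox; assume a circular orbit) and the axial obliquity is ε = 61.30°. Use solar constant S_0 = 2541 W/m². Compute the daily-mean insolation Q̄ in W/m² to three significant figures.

Solar longitude: L_s = 360° × (178 − 95)/578.90 = 51.615°.
sin δ = sin 61.30° × sin 51.615° = 0.68756, so δ = +43.437°.
cos h₀ = −tan(-31.0°) tan(+43.437°) = 0.5689, h₀ = 0.9656 rad.
Bracket: h₀ sin ϕ sin δ + cos ϕ cos δ sin h₀ = 0.9656×-0.51504×0.68756 + 0.85717×0.72613×0.82238 = -0.341939 + 0.511863 = 0.169924.
Q̄ = (S_0/π) × [bracket] = (2541/π) × 0.169924 = 137.4 W/m².

Q̄ ≈ 137 W/m²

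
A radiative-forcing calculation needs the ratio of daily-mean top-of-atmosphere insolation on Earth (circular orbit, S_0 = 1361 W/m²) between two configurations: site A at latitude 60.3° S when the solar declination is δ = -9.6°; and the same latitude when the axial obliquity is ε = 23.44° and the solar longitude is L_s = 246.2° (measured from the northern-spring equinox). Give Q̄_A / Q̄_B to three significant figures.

Q̄_A / Q̄_B ≈ 0.689

— Configuration A (ϕ=-60.3°):
cos h₀ = −tan(-60.3°) tan(-9.600°) = -0.2965, h₀ = 1.8719 rad.
Bracket: h₀ sin ϕ sin δ + cos ϕ cos δ sin h₀ = 1.8719×-0.86863×-0.16677 + 0.49546×0.98600×0.95502 = 0.271166 + 0.466550 = 0.737716.
Q̄ = (S_0/π) × [bracket] = (1361/π) × 0.737716 = 319.59 W/m².
— Configuration B (ϕ=-60.3°):
Solar declination: sin δ = sin ε · sin L_s = sin 23.44° × sin 246.2° = -0.36396, so δ = -21.344°.
cos h₀ = −tan(-60.3°) tan(-21.344°) = -0.6851, h₀ = 2.3255 rad.
Bracket: h₀ sin ϕ sin δ + cos ϕ cos δ sin h₀ = 2.3255×-0.86863×-0.36396 + 0.49546×0.93141×0.72847 = 0.735199 + 0.336172 = 1.071371.
Q̄ = (S_0/π) × [bracket] = (1361/π) × 1.071371 = 464.14 W/m².
Ratio Q̄_A / Q̄_B = 319.59 / 464.14 = 0.6886.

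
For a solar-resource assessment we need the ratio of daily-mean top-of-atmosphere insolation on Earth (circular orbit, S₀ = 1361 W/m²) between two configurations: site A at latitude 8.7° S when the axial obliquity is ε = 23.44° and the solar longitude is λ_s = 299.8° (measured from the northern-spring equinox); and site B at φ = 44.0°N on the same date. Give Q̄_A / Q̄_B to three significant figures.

— Configuration A (φ=-8.7°):
Solar declination: sin δ = sin ε · sin λ_s = sin 23.44° × sin 299.8° = -0.34519, so δ = -20.193°.
cos H₀ = −tan(-8.7°) tan(-20.193°) = -0.0563, H₀ = 1.6271 rad.
Bracket: H₀ sin φ sin δ + cos φ cos δ sin H₀ = 1.6271×-0.15126×-0.34519 + 0.98849×0.93853×0.99842 = 0.084956 + 0.926262 = 1.011218.
Q̄ = (S₀/π) × [bracket] = (1361/π) × 1.011218 = 438.08 W/m².
— Configuration B (φ=+44.0°):
cos H₀ = −tan(+44.0°) tan(-20.193°) = 0.3552, H₀ = 1.2077 rad.
Bracket: H₀ sin φ sin δ + cos φ cos δ sin H₀ = 1.2077×0.69466×-0.34519 + 0.71934×0.93853×0.93480 = -0.289594 + 0.631104 = 0.341510.
Q̄ = (S₀/π) × [bracket] = (1361/π) × 0.341510 = 147.95 W/m².
Ratio Q̄_A / Q̄_B = 438.08 / 147.95 = 2.961.

Q̄_A / Q̄_B ≈ 2.96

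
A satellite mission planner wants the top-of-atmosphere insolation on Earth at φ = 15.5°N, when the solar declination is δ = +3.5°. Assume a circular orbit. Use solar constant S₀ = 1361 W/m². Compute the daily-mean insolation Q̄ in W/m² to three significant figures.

cos H₀ = −tan(+15.5°) tan(+3.500°) = -0.0170, H₀ = 1.5878 rad.
Bracket: H₀ sin φ sin δ + cos φ cos δ sin H₀ = 1.5878×0.26724×0.06105 + 0.96363×0.99813×0.99986 = 0.025905 + 0.961693 = 0.987598.
Q̄ = (S₀/π) × [bracket] = (1361/π) × 0.987598 = 427.8 W/m².

Q̄ ≈ 428 W/m²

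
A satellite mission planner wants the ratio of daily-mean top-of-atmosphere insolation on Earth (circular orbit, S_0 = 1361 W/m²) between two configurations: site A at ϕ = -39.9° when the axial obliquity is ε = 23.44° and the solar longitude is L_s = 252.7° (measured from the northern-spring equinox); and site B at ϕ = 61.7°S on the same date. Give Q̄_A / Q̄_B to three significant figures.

— Configuration A (ϕ=-39.9°):
Solar declination: sin δ = sin ε · sin L_s = sin 23.44° × sin 252.7° = -0.37979, so δ = -22.321°.
cos h₀ = −tan(-39.9°) tan(-22.321°) = -0.3433, h₀ = 1.9212 rad.
Bracket: h₀ sin ϕ sin δ + cos ϕ cos δ sin h₀ = 1.9212×-0.64145×-0.37979 + 0.76717×0.92507×0.93923 = 0.468036 + 0.666558 = 1.134594.
Q̄ = (S_0/π) × [bracket] = (1361/π) × 1.134594 = 491.53 W/m².
— Configuration B (ϕ=-61.7°):
cos h₀ = −tan(-61.7°) tan(-22.321°) = -0.7625, h₀ = 2.4379 rad.
Bracket: h₀ sin ϕ sin δ + cos ϕ cos δ sin h₀ = 2.4379×-0.88048×-0.37979 + 0.47409×0.92507×0.64701 = 0.815228 + 0.283757 = 1.098985.
Q̄ = (S_0/π) × [bracket] = (1361/π) × 1.098985 = 476.10 W/m².
Ratio Q̄_A / Q̄_B = 491.53 / 476.10 = 1.032.

Q̄_A / Q̄_B ≈ 1.03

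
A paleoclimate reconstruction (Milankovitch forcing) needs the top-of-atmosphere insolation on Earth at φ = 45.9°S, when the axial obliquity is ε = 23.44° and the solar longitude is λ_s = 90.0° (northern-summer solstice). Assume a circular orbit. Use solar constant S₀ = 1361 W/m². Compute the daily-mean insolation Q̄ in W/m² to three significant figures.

Solar declination: sin δ = sin ε · sin λ_s = sin 23.44° × sin 90.0° = 0.39779, so δ = +23.440°.
cos H₀ = −tan(-45.9°) tan(+23.440°) = 0.4474, H₀ = 1.1069 rad.
Bracket: H₀ sin φ sin δ + cos φ cos δ sin H₀ = 1.1069×-0.71813×0.39779 + 0.69591×0.91748×0.89433 = -0.316203 + 0.571015 = 0.254812.
Q̄ = (S₀/π) × [bracket] = (1361/π) × 0.254812 = 110.4 W/m².

Q̄ ≈ 110 W/m²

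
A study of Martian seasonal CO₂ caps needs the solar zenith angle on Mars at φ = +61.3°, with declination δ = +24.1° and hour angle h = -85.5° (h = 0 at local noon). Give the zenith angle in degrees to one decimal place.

θ_z = 66.9°

cos θ_z = sin φ sin δ + cos φ cos δ cos h = 0.358165 + 0.034394 = 0.392559.
θ_z = arccos(0.392559) = 66.9°.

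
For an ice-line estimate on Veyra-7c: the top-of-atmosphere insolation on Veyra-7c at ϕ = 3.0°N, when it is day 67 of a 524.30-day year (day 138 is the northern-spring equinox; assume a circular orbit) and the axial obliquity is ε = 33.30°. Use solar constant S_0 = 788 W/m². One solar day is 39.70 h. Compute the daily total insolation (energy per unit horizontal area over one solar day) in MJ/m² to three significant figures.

Solar longitude: L_s = 360° × (67 − 138)/524.30 = -48.751°, i.e. -48.751° + 360° = 311.249°.
sin δ = sin 33.30° × sin 311.249° = -0.41278, so δ = -24.380°.
cos h₀ = −tan(+3.0°) tan(-24.380°) = 0.0238, h₀ = 1.5470 rad.
Bracket: h₀ sin ϕ sin δ + cos ϕ cos δ sin h₀ = 1.5470×0.05234×-0.41278 + 0.99863×0.91083×0.99972 = -0.033423 + 0.909327 = 0.875904.
Q̄ = (S_0/π) × [bracket] = (788/π) × 0.875904 = 219.70 W/m².
Daily total = Q̄ × 39.70 h × 3600 s/h = 219.70 × 39.70 × 3600 / 10⁶ = 31.40 MJ/m².

31.4 MJ/m²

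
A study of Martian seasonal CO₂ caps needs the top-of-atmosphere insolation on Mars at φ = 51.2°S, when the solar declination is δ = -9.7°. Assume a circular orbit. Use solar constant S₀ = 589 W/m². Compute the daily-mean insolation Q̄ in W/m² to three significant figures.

cos H₀ = −tan(-51.2°) tan(-9.700°) = -0.2126, H₀ = 1.7850 rad.
Bracket: H₀ sin φ sin δ + cos φ cos δ sin H₀ = 1.7850×-0.77934×-0.16849 + 0.62660×0.98570×0.97714 = 0.234390 + 0.603520 = 0.837910.
Q̄ = (S₀/π) × [bracket] = (589/π) × 0.837910 = 157.1 W/m².

Q̄ ≈ 157 W/m²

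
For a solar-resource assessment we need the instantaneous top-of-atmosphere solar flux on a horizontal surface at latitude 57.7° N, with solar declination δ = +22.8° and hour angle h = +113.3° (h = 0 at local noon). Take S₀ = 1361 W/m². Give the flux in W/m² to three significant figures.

cos θ_z = sin φ sin δ + cos φ cos δ cos h = 0.327552 + -0.194846 = 0.132706.
Flux = S₀ · cos θ_z = 1361 × 0.132706 = 180.6 W/m².

181 W/m²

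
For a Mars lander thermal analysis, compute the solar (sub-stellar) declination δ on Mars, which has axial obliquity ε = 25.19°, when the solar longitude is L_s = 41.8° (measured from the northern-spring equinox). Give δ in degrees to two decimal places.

sin δ = sin ε · sin L_s = sin 25.19° × sin 41.8° = 0.283690.
δ = arcsin(0.283690) = +16.48°.

δ = +16.48°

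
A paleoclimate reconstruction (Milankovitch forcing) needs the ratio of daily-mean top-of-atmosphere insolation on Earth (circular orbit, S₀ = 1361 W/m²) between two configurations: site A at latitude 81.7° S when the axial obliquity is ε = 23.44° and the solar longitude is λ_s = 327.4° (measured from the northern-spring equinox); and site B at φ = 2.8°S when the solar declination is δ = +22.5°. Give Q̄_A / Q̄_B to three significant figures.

— Configuration A (φ=-81.7°):
Solar declination: sin δ = sin ε · sin λ_s = sin 23.44° × sin 327.4° = -0.21432, so δ = -12.375°.
cos H₀ = −tan(-81.7°) tan(-12.375°) = -1.5040 ≤ −1 ⇒ polar day, H₀ = π.
Bracket: H₀ sin φ sin δ + cos φ cos δ sin H₀ = 3.1416×-0.98953×-0.21432 + 0.14436×0.97676×0.00000 = 0.666258 + 0.000000 = 0.666258.
Q̄ = (S₀/π) × [bracket] = (1361/π) × 0.666258 = 288.64 W/m².
— Configuration B (φ=-2.8°):
cos H₀ = −tan(-2.8°) tan(+22.500°) = 0.0203, H₀ = 1.5505 rad.
Bracket: H₀ sin φ sin δ + cos φ cos δ sin H₀ = 1.5505×-0.04885×0.38268 + 0.99881×0.92388×0.99979 = -0.028985 + 0.922587 = 0.893602.
Q̄ = (S₀/π) × [bracket] = (1361/π) × 0.893602 = 387.13 W/m².
Ratio Q̄_A / Q̄_B = 288.64 / 387.13 = 0.7456.

Q̄_A / Q̄_B ≈ 0.746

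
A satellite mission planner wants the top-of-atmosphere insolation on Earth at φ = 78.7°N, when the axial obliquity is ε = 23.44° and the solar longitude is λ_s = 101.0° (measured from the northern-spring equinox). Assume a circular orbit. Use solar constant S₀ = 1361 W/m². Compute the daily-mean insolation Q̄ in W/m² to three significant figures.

Solar declination: sin δ = sin ε · sin λ_s = sin 23.44° × sin 101.0° = 0.39048, so δ = +22.984°.
cos H₀ = −tan(+78.7°) tan(+22.984°) = -2.1227 ≤ −1 ⇒ polar day, H₀ = π.
Bracket: H₀ sin φ sin δ + cos φ cos δ sin H₀ = 3.1416×0.98061×0.39048 + 0.19595×0.92061×0.00000 = 1.202946 + 0.000000 = 1.202946.
Q̄ = (S₀/π) × [bracket] = (1361/π) × 1.202946 = 521.1 W/m².

Q̄ ≈ 521 W/m²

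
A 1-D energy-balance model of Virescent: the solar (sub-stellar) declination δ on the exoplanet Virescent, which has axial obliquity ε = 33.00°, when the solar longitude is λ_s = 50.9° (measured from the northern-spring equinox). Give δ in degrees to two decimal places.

δ = +25.00°

sin δ = sin ε · sin λ_s = sin 33.00° × sin 50.9° = 0.422665.
δ = arcsin(0.422665) = +25.00°.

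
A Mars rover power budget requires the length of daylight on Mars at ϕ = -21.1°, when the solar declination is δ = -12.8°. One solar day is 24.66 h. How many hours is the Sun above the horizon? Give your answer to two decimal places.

13.02 h

cos h₀ = −tan ϕ · tan δ = −tan(-21.1°) × tan(-12.800°) = -0.0877, so h₀ = 1.6586 rad = 95.03°.
Daylight = 2h₀/(2π) × 24.66 h = (1.6586/π) × 24.66 = 13.02 h.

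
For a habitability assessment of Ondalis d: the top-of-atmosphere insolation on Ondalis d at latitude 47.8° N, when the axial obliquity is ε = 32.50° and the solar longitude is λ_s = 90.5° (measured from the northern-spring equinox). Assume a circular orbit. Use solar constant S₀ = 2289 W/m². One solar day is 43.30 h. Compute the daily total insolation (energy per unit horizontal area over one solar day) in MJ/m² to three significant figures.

152 MJ/m²

Solar declination: sin δ = sin ε · sin λ_s = sin 32.50° × sin 90.5° = 0.53728, so δ = +32.499°.
cos H₀ = −tan(+47.8°) tan(+32.499°) = -0.7026, H₀ = 2.3498 rad.
Bracket: H₀ sin φ sin δ + cos φ cos δ sin H₀ = 2.3498×0.74080×0.53728 + 0.67172×0.84340×0.71163 = 0.935260 + 0.403159 = 1.338419.
Q̄ = (S₀/π) × [bracket] = (2289/π) × 1.338419 = 975.19 W/m².
Daily total = Q̄ × 43.30 h × 3600 s/h = 975.19 × 43.30 × 3600 / 10⁶ = 152.0 MJ/m².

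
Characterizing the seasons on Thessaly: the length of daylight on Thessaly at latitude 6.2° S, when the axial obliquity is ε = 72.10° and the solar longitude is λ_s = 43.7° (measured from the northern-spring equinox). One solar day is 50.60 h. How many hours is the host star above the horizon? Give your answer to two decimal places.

23.77 h

Solar declination: sin δ = sin ε · sin λ_s = sin 72.10° × sin 43.7° = 0.65744, so δ = +41.105°.
cos H₀ = −tan φ · tan δ = −tan(-6.2°) × tan(+41.105°) = 0.0948, so H₀ = 1.4759 rad = 84.56°.
Daylight = 2H₀/(2π) × 50.60 h = (1.4759/π) × 50.60 = 23.77 h.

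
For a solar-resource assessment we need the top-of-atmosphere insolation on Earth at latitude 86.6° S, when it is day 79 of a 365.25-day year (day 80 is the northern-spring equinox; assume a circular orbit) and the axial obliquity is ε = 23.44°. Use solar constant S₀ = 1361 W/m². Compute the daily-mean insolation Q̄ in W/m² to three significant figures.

Q̄ ≈ 30.5 W/m²

Solar longitude: λ_s = 360° × (79 − 80)/365.25 = -0.986°, i.e. -0.986° + 360° = 359.014°.
sin δ = sin 23.44° × sin 359.014° = -0.00684, so δ = -0.392°.
cos H₀ = −tan(-86.6°) tan(-0.392°) = -0.1152, H₀ = 1.6862 rad.
Bracket: H₀ sin φ sin δ + cos φ cos δ sin H₀ = 1.6862×-0.99824×-0.00684 + 0.05931×0.99998×0.99335 = 0.011513 + 0.058914 = 0.070427.
Q̄ = (S₀/π) × [bracket] = (1361/π) × 0.070427 = 30.51 W/m².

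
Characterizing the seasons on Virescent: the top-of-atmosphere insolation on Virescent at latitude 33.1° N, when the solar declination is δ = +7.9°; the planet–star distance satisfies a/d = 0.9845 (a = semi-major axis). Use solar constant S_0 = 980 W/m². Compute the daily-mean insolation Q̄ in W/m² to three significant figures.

cos h₀ = −tan(+33.1°) tan(+7.900°) = -0.0905, h₀ = 1.6614 rad.
Bracket: h₀ sin ϕ sin δ + cos ϕ cos δ sin h₀ = 1.6614×0.54610×0.13744 + 0.83772×0.99051×0.99590 = 0.124698 + 0.826368 = 0.951066.
Inverse-square distance factor (a/d)² = 0.9845² = 0.969240.
Q̄ = (S_0/π) × 0.969240 × [bracket] = (980/π) × 0.969240 × 0.951066 = 287.6 W/m².

Q̄ ≈ 288 W/m²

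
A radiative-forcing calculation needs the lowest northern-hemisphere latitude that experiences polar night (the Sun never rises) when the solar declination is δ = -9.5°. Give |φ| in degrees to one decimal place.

|φ| = 80.5°

Polar night requires cos H₀ = −tan φ tan δ ≥ 1, i.e. tan φ tan δ ≤ −1.
The boundary is |tan φ| · |tan δ| = 1, so |φ| = 90° − |δ| = 90° − 9.5° = 80.5° in the northern hemisphere.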